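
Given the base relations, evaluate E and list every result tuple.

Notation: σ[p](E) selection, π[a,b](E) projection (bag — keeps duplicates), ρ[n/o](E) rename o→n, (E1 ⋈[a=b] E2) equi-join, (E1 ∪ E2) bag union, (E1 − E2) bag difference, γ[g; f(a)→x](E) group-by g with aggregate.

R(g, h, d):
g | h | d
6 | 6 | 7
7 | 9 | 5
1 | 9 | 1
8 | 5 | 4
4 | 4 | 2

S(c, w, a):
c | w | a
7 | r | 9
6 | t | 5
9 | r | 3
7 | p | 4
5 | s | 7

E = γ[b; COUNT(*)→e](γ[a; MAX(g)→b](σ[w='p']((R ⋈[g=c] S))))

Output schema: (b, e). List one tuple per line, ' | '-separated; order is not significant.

Row counts bottom-up:
  R → 5
  S → 5
  (R ⋈[g=c] S) → 3
  σ[w='p']((R ⋈[g=c] S)) → 1
  γ[a; MAX(g)→b](σ[w='p']((R ⋈[g=c] S))) → 1
  γ[b; COUNT(*)→e](γ[a; MAX(g)→b](σ[w='p']((R ⋈[g=c] S)))) → 1

== RESULT ==
b | e
7 | 1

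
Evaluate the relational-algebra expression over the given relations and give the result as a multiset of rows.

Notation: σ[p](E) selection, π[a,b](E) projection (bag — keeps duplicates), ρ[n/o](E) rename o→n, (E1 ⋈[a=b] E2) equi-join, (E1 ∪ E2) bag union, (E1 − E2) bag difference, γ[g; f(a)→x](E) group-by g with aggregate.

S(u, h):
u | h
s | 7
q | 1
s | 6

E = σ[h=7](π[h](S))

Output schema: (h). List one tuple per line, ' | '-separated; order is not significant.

Stepwise |·|:
  S → 3
  π[h](S) → 3
  σ[h=7](π[h](S)) → 1

== RESULT ==
h
7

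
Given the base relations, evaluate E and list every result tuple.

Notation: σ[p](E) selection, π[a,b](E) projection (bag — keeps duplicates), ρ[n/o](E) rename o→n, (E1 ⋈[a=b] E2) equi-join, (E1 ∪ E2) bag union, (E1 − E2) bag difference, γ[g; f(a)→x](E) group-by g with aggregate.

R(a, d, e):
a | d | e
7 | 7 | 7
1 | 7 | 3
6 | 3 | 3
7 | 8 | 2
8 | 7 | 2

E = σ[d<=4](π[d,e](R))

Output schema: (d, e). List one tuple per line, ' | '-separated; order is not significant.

Subexpression sizes:
  R → 5
  π[d,e](R) → 5
  σ[d<=4](π[d,e](R)) → 1

== RESULT ==
d | e
3 | 3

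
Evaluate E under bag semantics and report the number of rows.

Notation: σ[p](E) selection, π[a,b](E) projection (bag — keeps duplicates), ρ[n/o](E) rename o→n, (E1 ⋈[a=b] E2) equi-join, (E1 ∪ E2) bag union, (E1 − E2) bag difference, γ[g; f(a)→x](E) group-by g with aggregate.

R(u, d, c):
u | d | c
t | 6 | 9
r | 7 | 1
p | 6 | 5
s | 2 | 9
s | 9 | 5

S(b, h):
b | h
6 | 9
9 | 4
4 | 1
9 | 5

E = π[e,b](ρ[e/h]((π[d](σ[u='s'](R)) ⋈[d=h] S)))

Per-node cardinality:
  R → 5
  σ[u='s'](R) → 2
  π[d](σ[u='s'](R)) → 2
  S → 4
  (π[d](σ[u='s'](R)) ⋈[d=h] S) → 1
  ρ[e/h]((π[d](σ[u='s'](R)) ⋈[d=h] S)) → 1
  π[e,b](ρ[e/h]((π[d](σ[u='s'](R)) ⋈[d=h] S))) → 1

|E| = 1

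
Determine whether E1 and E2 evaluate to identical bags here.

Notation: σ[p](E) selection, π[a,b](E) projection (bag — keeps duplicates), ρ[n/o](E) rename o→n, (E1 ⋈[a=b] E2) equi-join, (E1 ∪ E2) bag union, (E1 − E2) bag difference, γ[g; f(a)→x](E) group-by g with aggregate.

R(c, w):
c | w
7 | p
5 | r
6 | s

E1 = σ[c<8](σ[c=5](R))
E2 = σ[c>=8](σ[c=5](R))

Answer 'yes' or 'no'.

E1 stepwise |·|:
  R → 3
  σ[c=5](R) → 1
  σ[c<8](σ[c=5](R)) → 1
E2 stepwise |·|:
  R → 3
  σ[c=5](R) → 1
  σ[c>=8](σ[c=5](R)) → 0

E1 result:
c | w
5 | r
E2 result:
c | w
(0 rows)
Witness: (5, 'r') appears 1× in E1 but 0× in E2.

no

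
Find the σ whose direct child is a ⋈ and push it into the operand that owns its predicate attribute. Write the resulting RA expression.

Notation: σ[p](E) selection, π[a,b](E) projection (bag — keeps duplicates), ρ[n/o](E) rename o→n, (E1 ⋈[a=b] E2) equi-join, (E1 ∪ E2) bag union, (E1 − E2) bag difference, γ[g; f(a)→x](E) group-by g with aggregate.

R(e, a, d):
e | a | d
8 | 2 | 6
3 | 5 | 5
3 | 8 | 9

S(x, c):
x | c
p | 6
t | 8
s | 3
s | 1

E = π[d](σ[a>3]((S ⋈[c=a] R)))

σ filters on a, owned by the right side.
E' = π[d]((S ⋈[c=a] σ[a>3](R)))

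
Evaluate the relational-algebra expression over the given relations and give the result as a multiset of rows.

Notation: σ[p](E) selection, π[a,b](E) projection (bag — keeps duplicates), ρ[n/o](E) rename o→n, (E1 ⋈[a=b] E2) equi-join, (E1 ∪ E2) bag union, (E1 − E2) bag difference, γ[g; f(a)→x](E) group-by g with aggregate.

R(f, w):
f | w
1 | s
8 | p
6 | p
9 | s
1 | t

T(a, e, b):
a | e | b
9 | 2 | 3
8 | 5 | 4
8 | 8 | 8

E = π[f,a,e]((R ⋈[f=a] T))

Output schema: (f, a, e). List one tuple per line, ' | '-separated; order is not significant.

Subexpression sizes:
  R → 5
  T → 3
  (R ⋈[f=a] T) → 3
  π[f,a,e]((R ⋈[f=a] T)) → 3

== RESULT ==
f | a | e
8 | 8 | 5
8 | 8 | 8
9 | 9 | 2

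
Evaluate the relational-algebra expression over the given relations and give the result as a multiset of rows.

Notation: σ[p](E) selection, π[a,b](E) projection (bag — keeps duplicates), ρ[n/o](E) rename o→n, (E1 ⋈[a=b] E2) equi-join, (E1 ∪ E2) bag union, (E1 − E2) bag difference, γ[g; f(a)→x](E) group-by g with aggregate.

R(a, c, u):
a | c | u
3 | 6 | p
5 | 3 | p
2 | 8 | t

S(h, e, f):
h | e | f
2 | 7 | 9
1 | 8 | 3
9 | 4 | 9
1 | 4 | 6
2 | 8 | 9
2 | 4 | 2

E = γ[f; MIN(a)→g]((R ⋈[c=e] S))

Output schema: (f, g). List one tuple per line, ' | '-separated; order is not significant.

Subexpression sizes:
  R → 3
  S → 6
  (R ⋈[c=e] S) → 2
  γ[f; MIN(a)→g]((R ⋈[c=e] S)) → 2

== RESULT ==
f | g
3 | 2
9 | 2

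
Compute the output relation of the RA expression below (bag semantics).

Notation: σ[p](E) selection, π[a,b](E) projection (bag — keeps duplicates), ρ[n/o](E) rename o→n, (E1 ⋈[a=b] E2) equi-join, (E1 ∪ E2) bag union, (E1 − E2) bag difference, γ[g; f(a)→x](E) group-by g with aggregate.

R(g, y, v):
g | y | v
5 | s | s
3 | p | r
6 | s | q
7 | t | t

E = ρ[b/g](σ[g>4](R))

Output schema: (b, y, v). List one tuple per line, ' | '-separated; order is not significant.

Per-node cardinality:
  R → 4
  σ[g>4](R) → 3
  ρ[b/g](σ[g>4](R)) → 3

== RESULT ==
b | y | v
5 | s | s
6 | s | q
7 | t | t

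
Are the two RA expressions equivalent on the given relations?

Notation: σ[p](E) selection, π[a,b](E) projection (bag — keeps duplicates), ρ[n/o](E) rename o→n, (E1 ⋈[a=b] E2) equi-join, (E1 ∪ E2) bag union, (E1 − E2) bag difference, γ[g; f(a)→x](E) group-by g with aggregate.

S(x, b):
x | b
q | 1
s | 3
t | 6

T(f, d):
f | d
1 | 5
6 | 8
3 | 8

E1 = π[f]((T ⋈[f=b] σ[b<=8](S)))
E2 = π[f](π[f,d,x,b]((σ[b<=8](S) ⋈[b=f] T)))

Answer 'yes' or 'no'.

E1 row counts bottom-up:
  T → 3
  S → 3
  σ[b<=8](S) → 3
  (T ⋈[f=b] σ[b<=8](S)) → 3
  π[f]((T ⋈[f=b] σ[b<=8](S))) → 3
E2 row counts bottom-up:
  S → 3
  σ[b<=8](S) → 3
  T → 3
  (σ[b<=8](S) ⋈[b=f] T) → 3
  π[f,d,x,b]((σ[b<=8](S) ⋈[b=f] T)) → 3
  π[f](π[f,d,x,b]((σ[b<=8](S) ⋈[b=f] T))) → 3

E1 and E2 produce the same multiset:
f
1
3
6

yes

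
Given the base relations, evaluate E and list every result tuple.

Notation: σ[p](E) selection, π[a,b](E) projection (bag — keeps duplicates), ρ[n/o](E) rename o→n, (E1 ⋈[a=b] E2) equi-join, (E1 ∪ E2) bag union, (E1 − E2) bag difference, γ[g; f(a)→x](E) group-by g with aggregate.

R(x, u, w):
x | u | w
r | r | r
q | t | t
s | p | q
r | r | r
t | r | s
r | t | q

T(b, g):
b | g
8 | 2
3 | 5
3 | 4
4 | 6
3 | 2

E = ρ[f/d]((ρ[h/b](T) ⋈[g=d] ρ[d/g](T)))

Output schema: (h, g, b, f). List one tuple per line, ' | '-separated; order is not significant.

Stepwise |·|:
  T → 5
  ρ[h/b](T) → 5
  T → 5
  ρ[d/g](T) → 5
  (ρ[h/b](T) ⋈[g=d] ρ[d/g](T)) → 7
  ρ[f/d]((ρ[h/b](T) ⋈[g=d] ρ[d/g](T))) → 7

== RESULT ==
h | g | b | f
3 | 2 | 3 | 2
3 | 2 | 8 | 2
3 | 4 | 3 | 4
3 | 5 | 3 | 5
4 | 6 | 4 | 6
8 | 2 | 3 | 2
8 | 2 | 8 | 2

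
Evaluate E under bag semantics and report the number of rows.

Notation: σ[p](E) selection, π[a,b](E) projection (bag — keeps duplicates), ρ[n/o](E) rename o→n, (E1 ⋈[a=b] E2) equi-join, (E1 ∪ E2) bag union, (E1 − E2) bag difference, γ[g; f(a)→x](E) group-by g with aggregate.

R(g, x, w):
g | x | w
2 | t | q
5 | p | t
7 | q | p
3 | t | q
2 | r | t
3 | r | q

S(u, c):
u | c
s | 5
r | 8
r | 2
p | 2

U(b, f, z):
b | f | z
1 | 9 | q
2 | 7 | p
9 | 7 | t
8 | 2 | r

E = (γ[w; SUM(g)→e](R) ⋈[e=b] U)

Stepwise |·|:
  R → 6
  γ[w; SUM(g)→e](R) → 3
  U → 4
  (γ[w; SUM(g)→e](R) ⋈[e=b] U) → 1

|E| = 1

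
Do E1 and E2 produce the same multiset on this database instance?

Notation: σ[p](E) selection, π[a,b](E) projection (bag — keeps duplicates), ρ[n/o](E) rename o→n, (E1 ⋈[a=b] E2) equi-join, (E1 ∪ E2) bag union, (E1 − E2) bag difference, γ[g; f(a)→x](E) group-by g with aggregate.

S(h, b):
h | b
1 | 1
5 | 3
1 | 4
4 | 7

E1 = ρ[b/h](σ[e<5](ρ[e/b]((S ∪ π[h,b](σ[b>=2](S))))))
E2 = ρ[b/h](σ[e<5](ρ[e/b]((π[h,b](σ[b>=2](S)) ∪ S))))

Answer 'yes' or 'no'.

E1 per-node cardinality:
  S → 4
  S → 4
  σ[b>=2](S) → 3
  π[h,b](σ[b>=2](S)) → 3
  (S ∪ π[h,b](σ[b>=2](S))) → 7
  ρ[e/b]((S ∪ π[h,b](σ[b>=2](S)))) → 7
  σ[e<5](ρ[e/b]((S ∪ π[h,b](σ[b>=2](S))))) → 5
  ρ[b/h](σ[e<5](ρ[e/b]((S ∪ π[h,b](σ[b>=2](S)))))) → 5
E2 per-node cardinality:
  S → 4
  σ[b>=2](S) → 3
  π[h,b](σ[b>=2](S)) → 3
  S → 4
  (π[h,b](σ[b>=2](S)) ∪ S) → 7
  ρ[e/b]((π[h,b](σ[b>=2](S)) ∪ S)) → 7
  σ[e<5](ρ[e/b]((π[h,b](σ[b>=2](S)) ∪ S))) → 5
  ρ[b/h](σ[e<5](ρ[e/b]((π[h,b](σ[b>=2](S)) ∪ S)))) → 5

E1 and E2 produce the same multiset:
b | e
1 | 1
1 | 4
1 | 4
5 | 3
5 | 3

yes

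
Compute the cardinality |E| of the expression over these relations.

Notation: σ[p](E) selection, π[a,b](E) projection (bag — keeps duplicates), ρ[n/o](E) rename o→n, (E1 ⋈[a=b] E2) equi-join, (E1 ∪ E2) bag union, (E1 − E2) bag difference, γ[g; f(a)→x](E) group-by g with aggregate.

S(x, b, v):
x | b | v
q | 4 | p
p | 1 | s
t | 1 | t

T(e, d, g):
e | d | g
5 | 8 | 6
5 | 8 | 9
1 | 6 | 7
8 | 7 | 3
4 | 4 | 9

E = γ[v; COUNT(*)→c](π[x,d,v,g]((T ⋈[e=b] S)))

Per-node cardinality:
  T → 5
  S → 3
  (T ⋈[e=b] S) → 3
  π[x,d,v,g]((T ⋈[e=b] S)) → 3
  γ[v; COUNT(*)→c](π[x,d,v,g]((T ⋈[e=b] S))) → 3

|E| = 3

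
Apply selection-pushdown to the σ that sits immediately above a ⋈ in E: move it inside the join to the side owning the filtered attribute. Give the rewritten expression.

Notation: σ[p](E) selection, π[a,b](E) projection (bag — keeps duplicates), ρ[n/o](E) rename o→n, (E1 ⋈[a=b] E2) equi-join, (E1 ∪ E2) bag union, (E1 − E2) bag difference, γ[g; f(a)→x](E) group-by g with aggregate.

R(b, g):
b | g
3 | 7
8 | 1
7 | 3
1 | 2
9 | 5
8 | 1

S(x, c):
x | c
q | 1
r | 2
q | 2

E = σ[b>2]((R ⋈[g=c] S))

σ filters on b, owned by the left side.
E' = (σ[b>2](R) ⋈[g=c] S)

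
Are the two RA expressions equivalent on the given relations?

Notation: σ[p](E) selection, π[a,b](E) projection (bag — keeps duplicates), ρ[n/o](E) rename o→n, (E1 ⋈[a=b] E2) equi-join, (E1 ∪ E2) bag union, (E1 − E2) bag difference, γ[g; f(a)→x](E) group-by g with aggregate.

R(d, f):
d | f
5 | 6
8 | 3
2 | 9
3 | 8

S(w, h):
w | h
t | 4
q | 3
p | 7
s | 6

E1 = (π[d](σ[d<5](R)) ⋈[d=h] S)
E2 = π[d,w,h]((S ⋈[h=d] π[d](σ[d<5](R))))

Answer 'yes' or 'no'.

E1 stepwise |·|:
  R → 4
  σ[d<5](R) → 2
  π[d](σ[d<5](R)) → 2
  S → 4
  (π[d](σ[d<5](R)) ⋈[d=h] S) → 1
E2 stepwise |·|:
  S → 4
  R → 4
  σ[d<5](R) → 2
  π[d](σ[d<5](R)) → 2
  (S ⋈[h=d] π[d](σ[d<5](R))) → 1
  π[d,w,h]((S ⋈[h=d] π[d](σ[d<5](R)))) → 1

E1 and E2 produce the same multiset:
d | w | h
3 | q | 3

yes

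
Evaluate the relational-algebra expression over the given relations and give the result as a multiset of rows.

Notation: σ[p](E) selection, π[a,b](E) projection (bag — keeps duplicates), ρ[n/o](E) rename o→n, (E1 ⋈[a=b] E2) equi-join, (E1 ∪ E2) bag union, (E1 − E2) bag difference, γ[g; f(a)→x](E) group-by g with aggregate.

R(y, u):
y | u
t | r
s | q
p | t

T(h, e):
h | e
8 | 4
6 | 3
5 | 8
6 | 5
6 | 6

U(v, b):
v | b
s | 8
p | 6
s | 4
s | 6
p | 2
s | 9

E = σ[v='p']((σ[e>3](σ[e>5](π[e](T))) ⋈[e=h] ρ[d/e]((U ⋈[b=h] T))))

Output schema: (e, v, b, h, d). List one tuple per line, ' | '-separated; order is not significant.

Per-node cardinality:
  T → 5
  π[e](T) → 5
  σ[e>5](π[e](T)) → 2
  σ[e>3](σ[e>5](π[e](T))) → 2
  U → 6
  T → 5
  (U ⋈[b=h] T) → 7
  ρ[d/e]((U ⋈[b=h] T)) → 7
  (σ[e>3](σ[e>5](π[e](T))) ⋈[e=h] ρ[d/e]((U ⋈[b=h] T))) → 7
  σ[v='p']((σ[e>3](σ[e>5](π[e](T))) ⋈[e=h] ρ[d/e]((U ⋈[b=h] T)))) → 3

== RESULT ==
e | v | b | h | d
6 | p | 6 | 6 | 3
6 | p | 6 | 6 | 5
6 | p | 6 | 6 | 6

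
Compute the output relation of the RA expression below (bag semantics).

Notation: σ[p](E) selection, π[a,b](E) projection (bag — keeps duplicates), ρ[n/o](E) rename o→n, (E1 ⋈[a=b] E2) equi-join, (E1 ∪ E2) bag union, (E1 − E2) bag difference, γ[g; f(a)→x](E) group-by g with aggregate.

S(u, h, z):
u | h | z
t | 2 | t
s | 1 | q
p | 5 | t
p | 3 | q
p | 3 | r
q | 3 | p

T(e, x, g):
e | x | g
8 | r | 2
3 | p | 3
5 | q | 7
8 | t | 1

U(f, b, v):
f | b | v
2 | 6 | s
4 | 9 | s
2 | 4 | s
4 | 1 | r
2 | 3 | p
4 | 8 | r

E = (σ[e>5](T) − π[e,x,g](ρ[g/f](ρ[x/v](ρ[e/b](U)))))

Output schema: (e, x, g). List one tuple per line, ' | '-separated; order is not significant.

Row counts bottom-up:
  T → 4
  σ[e>5](T) → 2
  U → 6
  ρ[e/b](U) → 6
  ρ[x/v](ρ[e/b](U)) → 6
  ρ[g/f](ρ[x/v](ρ[e/b](U))) → 6
  π[e,x,g](ρ[g/f](ρ[x/v](ρ[e/b](U)))) → 6
  (σ[e>5](T) − π[e,x,g](ρ[g/f](ρ[x/v](ρ[e/b](U))))) → 2

== RESULT ==
e | x | g
8 | r | 2
8 | t | 1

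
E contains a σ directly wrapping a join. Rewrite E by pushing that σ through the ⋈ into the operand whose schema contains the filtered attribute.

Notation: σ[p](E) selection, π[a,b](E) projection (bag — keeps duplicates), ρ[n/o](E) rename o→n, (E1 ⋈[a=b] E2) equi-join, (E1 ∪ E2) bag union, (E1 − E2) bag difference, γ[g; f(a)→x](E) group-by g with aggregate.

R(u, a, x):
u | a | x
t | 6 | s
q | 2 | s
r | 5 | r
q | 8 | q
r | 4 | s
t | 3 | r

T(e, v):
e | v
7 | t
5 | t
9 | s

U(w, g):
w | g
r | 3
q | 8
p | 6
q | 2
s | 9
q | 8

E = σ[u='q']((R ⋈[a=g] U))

σ filters on u, owned by the left side.
E' = (σ[u='q'](R) ⋈[a=g] U)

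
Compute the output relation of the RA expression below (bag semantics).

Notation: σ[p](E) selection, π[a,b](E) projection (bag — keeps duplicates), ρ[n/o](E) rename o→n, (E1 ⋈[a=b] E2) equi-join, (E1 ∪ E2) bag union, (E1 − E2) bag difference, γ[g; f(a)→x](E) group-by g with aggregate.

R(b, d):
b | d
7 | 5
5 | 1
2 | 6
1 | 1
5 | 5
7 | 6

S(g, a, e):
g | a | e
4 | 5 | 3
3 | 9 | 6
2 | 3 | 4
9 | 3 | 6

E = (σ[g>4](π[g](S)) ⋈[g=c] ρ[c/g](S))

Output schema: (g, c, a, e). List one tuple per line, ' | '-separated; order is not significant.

Subexpression sizes:
  S → 4
  π[g](S) → 4
  σ[g>4](π[g](S)) → 1
  S → 4
  ρ[c/g](S) → 4
  (σ[g>4](π[g](S)) ⋈[g=c] ρ[c/g](S)) → 1

== RESULT ==
g | c | a | e
9 | 9 | 3 | 6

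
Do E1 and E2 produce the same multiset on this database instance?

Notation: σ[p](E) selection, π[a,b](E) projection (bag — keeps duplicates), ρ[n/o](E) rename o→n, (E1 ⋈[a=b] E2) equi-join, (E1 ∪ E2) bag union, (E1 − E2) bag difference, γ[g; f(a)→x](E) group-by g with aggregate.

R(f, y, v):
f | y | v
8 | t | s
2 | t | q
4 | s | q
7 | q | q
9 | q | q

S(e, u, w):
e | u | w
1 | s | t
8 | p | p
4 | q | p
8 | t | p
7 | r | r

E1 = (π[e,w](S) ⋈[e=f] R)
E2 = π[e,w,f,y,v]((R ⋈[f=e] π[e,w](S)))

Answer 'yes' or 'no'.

E1 row counts bottom-up:
  S → 5
  π[e,w](S) → 5
  R → 5
  (π[e,w](S) ⋈[e=f] R) → 4
E2 row counts bottom-up:
  R → 5
  S → 5
  π[e,w](S) → 5
  (R ⋈[f=e] π[e,w](S)) → 4
  π[e,w,f,y,v]((R ⋈[f=e] π[e,w](S))) → 4

E1 and E2 produce the same multiset:
e | w | f | y | v
4 | p | 4 | s | q
7 | r | 7 | q | q
8 | p | 8 | t | s
8 | p | 8 | t | s

yes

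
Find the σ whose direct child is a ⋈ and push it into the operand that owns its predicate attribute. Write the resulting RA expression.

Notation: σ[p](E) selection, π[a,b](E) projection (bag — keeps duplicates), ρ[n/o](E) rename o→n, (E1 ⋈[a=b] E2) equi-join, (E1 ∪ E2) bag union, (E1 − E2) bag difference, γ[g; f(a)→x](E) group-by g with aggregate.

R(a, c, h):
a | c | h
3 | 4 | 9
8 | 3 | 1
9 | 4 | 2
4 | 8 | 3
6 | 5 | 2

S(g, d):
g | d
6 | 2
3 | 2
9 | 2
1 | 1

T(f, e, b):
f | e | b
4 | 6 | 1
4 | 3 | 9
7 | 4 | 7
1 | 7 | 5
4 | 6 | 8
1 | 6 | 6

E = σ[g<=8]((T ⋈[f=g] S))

σ filters on g, owned by the right side.
E' = (T ⋈[f=g] σ[g<=8](S))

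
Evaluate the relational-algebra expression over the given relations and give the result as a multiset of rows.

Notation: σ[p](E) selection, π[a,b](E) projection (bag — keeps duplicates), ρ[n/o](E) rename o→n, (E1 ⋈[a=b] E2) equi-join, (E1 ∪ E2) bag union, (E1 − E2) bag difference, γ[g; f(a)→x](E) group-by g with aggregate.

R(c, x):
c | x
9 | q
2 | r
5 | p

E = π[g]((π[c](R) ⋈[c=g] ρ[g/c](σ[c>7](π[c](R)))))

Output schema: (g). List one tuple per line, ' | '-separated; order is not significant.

Per-node cardinality:
  R → 3
  π[c](R) → 3
  R → 3
  π[c](R) → 3
  σ[c>7](π[c](R)) → 1
  ρ[g/c](σ[c>7](π[c](R))) → 1
  (π[c](R) ⋈[c=g] ρ[g/c](σ[c>7](π[c](R)))) → 1
  π[g]((π[c](R) ⋈[c=g] ρ[g/c](σ[c>7](π[c](R))))) → 1

== RESULT ==
g
9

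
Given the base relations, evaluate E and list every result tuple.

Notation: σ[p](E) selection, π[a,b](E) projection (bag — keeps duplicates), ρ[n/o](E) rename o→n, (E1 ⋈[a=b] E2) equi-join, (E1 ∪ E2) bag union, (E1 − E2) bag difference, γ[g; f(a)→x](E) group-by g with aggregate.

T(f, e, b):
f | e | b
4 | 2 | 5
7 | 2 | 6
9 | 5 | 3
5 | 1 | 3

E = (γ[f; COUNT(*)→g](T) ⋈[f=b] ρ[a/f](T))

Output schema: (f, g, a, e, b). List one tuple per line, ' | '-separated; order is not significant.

Row counts bottom-up:
  T → 4
  γ[f; COUNT(*)→g](T) → 4
  T → 4
  ρ[a/f](T) → 4
  (γ[f; COUNT(*)→g](T) ⋈[f=b] ρ[a/f](T)) → 1

== RESULT ==
f | g | a | e | b
5 | 1 | 4 | 2 | 5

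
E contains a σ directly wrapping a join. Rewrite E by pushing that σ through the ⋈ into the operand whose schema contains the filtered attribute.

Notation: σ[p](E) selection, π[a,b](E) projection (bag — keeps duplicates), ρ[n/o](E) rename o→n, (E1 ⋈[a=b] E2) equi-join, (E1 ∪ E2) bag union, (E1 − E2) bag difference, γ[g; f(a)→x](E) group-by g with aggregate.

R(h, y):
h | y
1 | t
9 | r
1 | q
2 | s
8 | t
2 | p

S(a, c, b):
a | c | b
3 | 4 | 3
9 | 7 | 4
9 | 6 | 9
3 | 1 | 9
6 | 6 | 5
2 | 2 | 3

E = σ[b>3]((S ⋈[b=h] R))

σ filters on b, owned by the left side.
E' = (σ[b>3](S) ⋈[b=h] R)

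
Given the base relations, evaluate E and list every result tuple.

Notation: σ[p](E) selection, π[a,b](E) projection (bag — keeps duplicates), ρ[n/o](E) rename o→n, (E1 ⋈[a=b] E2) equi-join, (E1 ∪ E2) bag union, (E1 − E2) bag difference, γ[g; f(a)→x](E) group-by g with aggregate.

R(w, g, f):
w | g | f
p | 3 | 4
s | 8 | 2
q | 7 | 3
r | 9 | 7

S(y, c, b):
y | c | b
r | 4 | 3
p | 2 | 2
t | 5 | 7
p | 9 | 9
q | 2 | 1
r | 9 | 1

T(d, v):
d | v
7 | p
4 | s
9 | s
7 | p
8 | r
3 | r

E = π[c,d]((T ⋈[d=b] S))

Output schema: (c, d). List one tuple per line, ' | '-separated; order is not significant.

Row counts bottom-up:
  T → 6
  S → 6
  (T ⋈[d=b] S) → 4
  π[c,d]((T ⋈[d=b] S)) → 4

== RESULT ==
c | d
4 | 3
5 | 7
5 | 7
9 | 9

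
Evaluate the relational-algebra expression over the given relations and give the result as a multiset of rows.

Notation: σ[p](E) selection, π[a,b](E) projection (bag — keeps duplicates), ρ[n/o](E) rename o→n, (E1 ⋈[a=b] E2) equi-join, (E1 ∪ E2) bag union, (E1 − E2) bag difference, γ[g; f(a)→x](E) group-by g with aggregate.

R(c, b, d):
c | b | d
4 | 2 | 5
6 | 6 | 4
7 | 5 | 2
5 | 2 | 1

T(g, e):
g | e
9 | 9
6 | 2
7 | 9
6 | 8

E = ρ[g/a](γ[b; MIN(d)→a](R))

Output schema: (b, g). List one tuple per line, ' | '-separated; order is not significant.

Stepwise |·|:
  R → 4
  γ[b; MIN(d)→a](R) → 3
  ρ[g/a](γ[b; MIN(d)→a](R)) → 3

== RESULT ==
b | g
2 | 1
5 | 2
6 | 4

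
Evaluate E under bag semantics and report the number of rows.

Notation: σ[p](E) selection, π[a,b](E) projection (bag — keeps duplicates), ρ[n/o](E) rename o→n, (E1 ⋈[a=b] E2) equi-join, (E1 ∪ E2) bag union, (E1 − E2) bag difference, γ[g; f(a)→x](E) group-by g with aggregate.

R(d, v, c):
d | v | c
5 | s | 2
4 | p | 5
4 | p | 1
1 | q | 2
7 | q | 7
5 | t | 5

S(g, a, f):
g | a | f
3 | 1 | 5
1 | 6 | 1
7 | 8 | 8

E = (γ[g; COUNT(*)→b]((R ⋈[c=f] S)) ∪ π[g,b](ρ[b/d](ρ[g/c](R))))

Subexpression sizes:
  R → 6
  S → 3
  (R ⋈[c=f] S) → 3
  γ[g; COUNT(*)→b]((R ⋈[c=f] S)) → 2
  R → 6
  ρ[g/c](R) → 6
  ρ[b/d](ρ[g/c](R)) → 6
  π[g,b](ρ[b/d](ρ[g/c](R))) → 6
  (γ[g; COUNT(*)→b]((R ⋈[c=f] S)) ∪ π[g,b](ρ[b/d](ρ[g/c](R)))) → 8

|E| = 8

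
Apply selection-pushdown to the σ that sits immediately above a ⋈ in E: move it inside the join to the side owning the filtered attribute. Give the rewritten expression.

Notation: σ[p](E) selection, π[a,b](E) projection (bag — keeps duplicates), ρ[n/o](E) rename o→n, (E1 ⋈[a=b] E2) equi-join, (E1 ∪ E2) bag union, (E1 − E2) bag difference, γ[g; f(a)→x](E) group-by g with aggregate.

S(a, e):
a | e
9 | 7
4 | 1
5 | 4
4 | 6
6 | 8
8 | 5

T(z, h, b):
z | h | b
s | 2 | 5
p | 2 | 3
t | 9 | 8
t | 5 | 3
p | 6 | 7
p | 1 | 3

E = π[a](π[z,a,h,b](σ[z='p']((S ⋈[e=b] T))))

σ filters on z, owned by the right side.
E' = π[a](π[z,a,h,b]((S ⋈[e=b] σ[z='p'](T))))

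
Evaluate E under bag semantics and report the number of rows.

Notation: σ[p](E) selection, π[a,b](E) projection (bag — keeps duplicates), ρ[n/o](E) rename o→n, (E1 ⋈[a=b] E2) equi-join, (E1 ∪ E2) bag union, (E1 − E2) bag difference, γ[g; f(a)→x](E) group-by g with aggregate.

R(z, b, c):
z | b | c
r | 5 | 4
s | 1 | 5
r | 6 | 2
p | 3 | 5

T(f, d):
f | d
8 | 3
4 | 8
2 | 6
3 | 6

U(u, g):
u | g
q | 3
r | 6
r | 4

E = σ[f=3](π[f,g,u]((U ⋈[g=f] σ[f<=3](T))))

Stepwise |·|:
  U → 3
  T → 4
  σ[f<=3](T) → 2
  (U ⋈[g=f] σ[f<=3](T)) → 1
  π[f,g,u]((U ⋈[g=f] σ[f<=3](T))) → 1
  σ[f=3](π[f,g,u]((U ⋈[g=f] σ[f<=3](T)))) → 1

|E| = 1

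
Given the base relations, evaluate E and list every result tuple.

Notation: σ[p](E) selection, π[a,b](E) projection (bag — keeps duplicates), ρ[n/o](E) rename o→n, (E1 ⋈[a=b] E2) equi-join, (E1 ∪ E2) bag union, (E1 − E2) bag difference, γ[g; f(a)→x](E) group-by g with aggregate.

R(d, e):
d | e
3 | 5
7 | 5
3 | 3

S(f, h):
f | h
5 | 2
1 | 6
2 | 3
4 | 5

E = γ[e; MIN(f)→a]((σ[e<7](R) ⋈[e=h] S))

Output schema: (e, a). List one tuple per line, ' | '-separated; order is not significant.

Stepwise |·|:
  R → 3
  σ[e<7](R) → 3
  S → 4
  (σ[e<7](R) ⋈[e=h] S) → 3
  γ[e; MIN(f)→a]((σ[e<7](R) ⋈[e=h] S)) → 2

== RESULT ==
e | a
3 | 2
5 | 4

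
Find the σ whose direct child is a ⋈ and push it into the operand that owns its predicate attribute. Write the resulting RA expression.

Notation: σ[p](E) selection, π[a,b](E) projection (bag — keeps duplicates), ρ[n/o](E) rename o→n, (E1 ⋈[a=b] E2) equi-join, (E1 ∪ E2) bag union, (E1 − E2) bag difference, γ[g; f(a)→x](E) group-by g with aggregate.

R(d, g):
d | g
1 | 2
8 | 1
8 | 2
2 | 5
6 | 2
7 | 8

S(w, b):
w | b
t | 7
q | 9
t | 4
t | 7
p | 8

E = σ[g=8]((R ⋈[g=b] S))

σ filters on g, owned by the left side.
E' = (σ[g=8](R) ⋈[g=b] S)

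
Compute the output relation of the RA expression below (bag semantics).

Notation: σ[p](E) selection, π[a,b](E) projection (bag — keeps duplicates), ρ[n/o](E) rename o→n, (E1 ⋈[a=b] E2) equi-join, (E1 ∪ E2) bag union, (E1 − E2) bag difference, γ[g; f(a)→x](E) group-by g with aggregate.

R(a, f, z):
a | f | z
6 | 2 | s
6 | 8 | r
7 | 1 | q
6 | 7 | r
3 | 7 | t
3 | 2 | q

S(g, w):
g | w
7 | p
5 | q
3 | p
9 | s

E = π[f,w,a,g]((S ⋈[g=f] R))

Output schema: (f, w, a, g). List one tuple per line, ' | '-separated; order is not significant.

Stepwise |·|:
  S → 4
  R → 6
  (S ⋈[g=f] R) → 2
  π[f,w,a,g]((S ⋈[g=f] R)) → 2

== RESULT ==
f | w | a | g
7 | p | 3 | 7
7 | p | 6 | 7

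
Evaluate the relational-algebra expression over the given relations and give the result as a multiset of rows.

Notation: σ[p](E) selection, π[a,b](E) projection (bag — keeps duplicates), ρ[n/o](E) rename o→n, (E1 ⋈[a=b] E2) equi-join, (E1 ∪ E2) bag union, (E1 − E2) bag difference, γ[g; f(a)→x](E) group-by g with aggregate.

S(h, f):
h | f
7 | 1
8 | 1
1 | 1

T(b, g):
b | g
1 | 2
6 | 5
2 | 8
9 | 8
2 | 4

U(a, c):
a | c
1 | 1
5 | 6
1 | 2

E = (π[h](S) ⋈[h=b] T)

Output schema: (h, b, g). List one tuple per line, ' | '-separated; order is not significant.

Per-node cardinality:
  S → 3
  π[h](S) → 3
  T → 5
  (π[h](S) ⋈[h=b] T) → 1

== RESULT ==
h | b | g
1 | 1 | 2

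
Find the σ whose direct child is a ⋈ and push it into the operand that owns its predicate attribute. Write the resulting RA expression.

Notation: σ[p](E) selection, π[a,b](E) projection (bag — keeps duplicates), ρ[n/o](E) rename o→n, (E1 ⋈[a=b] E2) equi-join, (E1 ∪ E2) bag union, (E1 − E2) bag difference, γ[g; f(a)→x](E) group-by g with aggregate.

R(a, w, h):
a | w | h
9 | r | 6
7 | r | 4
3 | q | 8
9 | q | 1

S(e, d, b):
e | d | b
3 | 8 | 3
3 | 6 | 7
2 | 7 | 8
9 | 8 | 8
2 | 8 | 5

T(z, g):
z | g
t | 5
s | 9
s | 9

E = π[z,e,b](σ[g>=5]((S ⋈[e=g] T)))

σ filters on g, owned by the right side.
E' = π[z,e,b]((S ⋈[e=g] σ[g>=5](T)))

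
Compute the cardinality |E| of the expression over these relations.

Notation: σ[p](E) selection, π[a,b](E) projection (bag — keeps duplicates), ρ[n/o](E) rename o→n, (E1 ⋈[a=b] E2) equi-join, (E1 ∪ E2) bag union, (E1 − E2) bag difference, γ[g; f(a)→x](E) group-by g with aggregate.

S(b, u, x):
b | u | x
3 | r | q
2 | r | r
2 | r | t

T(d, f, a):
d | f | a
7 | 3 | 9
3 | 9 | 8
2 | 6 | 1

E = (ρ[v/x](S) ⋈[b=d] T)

Per-node cardinality:
  S → 3
  ρ[v/x](S) → 3
  T → 3
  (ρ[v/x](S) ⋈[b=d] T) → 3

|E| = 3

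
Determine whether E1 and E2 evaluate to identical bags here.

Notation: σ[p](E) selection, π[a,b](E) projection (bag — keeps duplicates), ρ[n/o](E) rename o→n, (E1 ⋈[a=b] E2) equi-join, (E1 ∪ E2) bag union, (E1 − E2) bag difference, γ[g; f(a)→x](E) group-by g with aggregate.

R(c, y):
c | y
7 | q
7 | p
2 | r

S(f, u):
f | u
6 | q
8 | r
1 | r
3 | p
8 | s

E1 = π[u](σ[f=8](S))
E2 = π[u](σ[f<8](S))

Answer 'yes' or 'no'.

E1 stepwise |·|:
  S → 5
  σ[f=8](S) → 2
  π[u](σ[f=8](S)) → 2
E2 stepwise |·|:
  S → 5
  σ[f<8](S) → 3
  π[u](σ[f<8](S)) → 3

E1 result:
u
r
s
E2 result:
u
p
q
r
Witness: ('s',) appears 1× in E1 but 0× in E2.

no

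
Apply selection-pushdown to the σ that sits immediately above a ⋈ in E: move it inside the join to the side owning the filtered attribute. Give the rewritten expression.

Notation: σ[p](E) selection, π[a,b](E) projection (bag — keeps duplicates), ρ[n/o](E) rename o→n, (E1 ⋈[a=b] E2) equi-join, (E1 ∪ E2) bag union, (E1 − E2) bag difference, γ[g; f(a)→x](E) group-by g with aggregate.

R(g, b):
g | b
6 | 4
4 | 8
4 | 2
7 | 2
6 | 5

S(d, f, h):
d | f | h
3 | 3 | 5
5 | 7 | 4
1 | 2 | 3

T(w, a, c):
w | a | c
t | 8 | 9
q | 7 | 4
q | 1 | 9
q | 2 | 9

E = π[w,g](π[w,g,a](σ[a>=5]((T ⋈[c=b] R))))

σ filters on a, owned by the left side.
E' = π[w,g](π[w,g,a]((σ[a>=5](T) ⋈[c=b] R)))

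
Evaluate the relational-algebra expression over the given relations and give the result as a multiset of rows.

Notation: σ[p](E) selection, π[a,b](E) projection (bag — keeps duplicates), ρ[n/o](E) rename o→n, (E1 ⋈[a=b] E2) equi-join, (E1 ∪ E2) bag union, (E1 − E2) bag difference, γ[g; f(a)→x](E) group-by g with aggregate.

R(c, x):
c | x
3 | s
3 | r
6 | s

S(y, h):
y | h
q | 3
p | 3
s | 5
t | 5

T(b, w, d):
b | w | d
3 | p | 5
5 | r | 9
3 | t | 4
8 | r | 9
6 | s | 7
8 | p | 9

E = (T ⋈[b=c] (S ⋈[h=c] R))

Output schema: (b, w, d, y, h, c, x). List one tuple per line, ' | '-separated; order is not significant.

Subexpression sizes:
  T → 6
  S → 4
  R → 3
  (S ⋈[h=c] R) → 4
  (T ⋈[b=c] (S ⋈[h=c] R)) → 8

== RESULT ==
b | w | d | y | h | c | x
3 | p | 5 | p | 3 | 3 | r
3 | p | 5 | p | 3 | 3 | s
3 | p | 5 | q | 3 | 3 | r
3 | p | 5 | q | 3 | 3 | s
3 | t | 4 | p | 3 | 3 | r
3 | t | 4 | p | 3 | 3 | s
3 | t | 4 | q | 3 | 3 | r
3 | t | 4 | q | 3 | 3 | s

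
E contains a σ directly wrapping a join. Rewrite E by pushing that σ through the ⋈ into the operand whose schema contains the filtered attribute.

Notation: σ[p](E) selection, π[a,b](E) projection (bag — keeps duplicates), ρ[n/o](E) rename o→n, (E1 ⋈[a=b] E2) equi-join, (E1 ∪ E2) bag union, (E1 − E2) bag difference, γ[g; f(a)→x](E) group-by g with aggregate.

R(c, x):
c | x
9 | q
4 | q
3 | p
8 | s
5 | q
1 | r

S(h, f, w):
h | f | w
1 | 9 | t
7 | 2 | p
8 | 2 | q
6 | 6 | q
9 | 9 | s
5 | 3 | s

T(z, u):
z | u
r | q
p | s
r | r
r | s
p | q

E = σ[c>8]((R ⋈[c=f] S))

σ filters on c, owned by the left side.
E' = (σ[c>8](R) ⋈[c=f] S)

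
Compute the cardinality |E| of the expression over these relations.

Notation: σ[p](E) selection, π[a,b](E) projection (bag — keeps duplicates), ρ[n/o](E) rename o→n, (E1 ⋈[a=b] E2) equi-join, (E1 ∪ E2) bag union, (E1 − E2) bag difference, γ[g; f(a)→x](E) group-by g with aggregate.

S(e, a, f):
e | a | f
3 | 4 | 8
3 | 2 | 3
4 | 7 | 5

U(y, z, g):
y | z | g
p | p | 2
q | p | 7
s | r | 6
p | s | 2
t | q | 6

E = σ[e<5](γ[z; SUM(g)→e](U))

Stepwise |·|:
  U → 5
  γ[z; SUM(g)→e](U) → 4
  σ[e<5](γ[z; SUM(g)→e](U)) → 1

|E| = 1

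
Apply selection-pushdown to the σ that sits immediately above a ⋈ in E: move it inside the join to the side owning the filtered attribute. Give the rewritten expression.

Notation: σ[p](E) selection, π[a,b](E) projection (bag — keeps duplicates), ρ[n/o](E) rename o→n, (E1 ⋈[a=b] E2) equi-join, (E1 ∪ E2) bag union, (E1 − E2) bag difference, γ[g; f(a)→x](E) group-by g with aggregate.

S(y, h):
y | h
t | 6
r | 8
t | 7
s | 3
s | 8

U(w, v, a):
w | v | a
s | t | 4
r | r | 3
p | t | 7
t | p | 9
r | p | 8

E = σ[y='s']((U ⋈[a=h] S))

σ filters on y, owned by the right side.
E' = (U ⋈[a=h] σ[y='s'](S))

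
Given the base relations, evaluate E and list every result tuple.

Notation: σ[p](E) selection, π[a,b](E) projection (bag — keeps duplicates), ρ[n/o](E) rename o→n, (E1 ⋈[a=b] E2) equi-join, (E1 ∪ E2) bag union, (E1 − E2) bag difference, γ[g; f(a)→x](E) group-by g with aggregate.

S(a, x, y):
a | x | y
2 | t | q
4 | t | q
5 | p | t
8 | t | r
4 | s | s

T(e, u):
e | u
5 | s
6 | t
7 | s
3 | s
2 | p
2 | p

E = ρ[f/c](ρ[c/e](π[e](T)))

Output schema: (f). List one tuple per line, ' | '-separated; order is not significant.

Subexpression sizes:
  T → 6
  π[e](T) → 6
  ρ[c/e](π[e](T)) → 6
  ρ[f/c](ρ[c/e](π[e](T))) → 6

== RESULT ==
f
2
2
3
5
6
7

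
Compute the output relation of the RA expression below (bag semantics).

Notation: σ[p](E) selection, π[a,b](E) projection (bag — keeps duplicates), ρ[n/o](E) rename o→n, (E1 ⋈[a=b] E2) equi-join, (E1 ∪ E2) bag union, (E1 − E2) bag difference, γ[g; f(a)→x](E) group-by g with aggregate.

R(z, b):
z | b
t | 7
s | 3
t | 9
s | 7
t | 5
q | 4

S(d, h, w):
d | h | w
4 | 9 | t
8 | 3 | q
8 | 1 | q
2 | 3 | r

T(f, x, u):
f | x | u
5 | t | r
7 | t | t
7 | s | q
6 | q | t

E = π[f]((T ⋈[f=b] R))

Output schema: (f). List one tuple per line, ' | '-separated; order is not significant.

Subexpression sizes:
  T → 4
  R → 6
  (T ⋈[f=b] R) → 5
  π[f]((T ⋈[f=b] R)) → 5

== RESULT ==
f
5
7
7
7
7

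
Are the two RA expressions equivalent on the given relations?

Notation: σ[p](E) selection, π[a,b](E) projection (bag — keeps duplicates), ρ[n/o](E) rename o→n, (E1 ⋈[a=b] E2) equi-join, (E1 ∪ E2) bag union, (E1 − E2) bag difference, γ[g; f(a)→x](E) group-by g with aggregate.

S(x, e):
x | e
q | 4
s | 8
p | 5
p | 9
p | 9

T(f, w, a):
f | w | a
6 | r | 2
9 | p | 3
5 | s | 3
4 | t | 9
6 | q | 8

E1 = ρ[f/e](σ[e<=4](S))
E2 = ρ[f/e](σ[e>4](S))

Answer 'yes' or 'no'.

E1 row counts bottom-up:
  S → 5
  σ[e<=4](S) → 1
  ρ[f/e](σ[e<=4](S)) → 1
E2 row counts bottom-up:
  S → 5
  σ[e>4](S) → 4
  ρ[f/e](σ[e>4](S)) → 4

E1 result:
x | f
q | 4
E2 result:
x | f
p | 5
p | 9
p | 9
s | 8
Witness: ('p', 9) appears 0× in E1 but 2× in E2.

no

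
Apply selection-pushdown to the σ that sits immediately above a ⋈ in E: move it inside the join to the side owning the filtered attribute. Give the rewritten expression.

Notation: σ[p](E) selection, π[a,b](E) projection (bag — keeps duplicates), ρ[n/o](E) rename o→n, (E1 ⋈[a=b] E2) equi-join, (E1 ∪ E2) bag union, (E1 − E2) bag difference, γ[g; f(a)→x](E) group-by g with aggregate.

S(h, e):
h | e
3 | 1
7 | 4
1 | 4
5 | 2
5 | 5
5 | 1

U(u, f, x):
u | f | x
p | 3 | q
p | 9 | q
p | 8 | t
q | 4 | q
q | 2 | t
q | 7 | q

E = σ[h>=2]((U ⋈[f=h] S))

σ filters on h, owned by the right side.
E' = (U ⋈[f=h] σ[h>=2](S))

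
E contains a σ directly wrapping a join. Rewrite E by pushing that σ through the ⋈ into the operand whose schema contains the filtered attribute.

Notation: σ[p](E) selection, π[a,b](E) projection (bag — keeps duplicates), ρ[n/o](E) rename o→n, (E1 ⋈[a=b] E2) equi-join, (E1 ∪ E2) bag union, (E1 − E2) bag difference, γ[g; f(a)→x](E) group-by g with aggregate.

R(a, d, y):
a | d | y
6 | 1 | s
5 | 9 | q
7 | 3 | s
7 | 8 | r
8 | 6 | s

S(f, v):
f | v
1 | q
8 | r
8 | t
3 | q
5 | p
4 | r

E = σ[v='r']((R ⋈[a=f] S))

σ filters on v, owned by the right side.
E' = (R ⋈[a=f] σ[v='r'](S))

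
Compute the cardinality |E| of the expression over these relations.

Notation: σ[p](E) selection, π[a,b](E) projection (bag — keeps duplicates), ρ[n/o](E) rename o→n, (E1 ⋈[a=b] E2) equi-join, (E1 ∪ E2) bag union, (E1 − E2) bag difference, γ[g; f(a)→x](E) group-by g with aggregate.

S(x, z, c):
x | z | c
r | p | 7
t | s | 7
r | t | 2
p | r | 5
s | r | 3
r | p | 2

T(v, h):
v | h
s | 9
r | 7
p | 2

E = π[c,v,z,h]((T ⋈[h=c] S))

Stepwise |·|:
  T → 3
  S → 6
  (T ⋈[h=c] S) → 4
  π[c,v,z,h]((T ⋈[h=c] S)) → 4

|E| = 4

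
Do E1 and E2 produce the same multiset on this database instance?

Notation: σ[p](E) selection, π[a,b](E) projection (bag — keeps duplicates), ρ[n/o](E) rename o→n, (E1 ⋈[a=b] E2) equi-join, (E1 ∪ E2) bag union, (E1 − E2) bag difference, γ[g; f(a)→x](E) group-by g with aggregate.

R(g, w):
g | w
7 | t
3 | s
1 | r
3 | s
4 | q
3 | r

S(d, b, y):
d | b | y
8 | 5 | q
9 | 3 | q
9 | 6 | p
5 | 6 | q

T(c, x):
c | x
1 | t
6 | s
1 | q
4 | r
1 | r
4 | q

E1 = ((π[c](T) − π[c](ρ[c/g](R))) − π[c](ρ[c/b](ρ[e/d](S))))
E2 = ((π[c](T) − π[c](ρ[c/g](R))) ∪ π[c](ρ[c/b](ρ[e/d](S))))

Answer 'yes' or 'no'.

E1 row counts bottom-up:
  T → 6
  π[c](T) → 6
  R → 6
  ρ[c/g](R) → 6
  π[c](ρ[c/g](R)) → 6
  (π[c](T) − π[c](ρ[c/g](R))) → 4
  S → 4
  ρ[e/d](S) → 4
  ρ[c/b](ρ[e/d](S)) → 4
  π[c](ρ[c/b](ρ[e/d](S))) → 4
  ((π[c](T) − π[c](ρ[c/g](R))) − π[c](ρ[c/b](ρ[e/d](S)))) → 3
E2 row counts bottom-up:
  T → 6
  π[c](T) → 6
  R → 6
  ρ[c/g](R) → 6
  π[c](ρ[c/g](R)) → 6
  (π[c](T) − π[c](ρ[c/g](R))) → 4
  S → 4
  ρ[e/d](S) → 4
  ρ[c/b](ρ[e/d](S)) → 4
  π[c](ρ[c/b](ρ[e/d](S))) → 4
  ((π[c](T) − π[c](ρ[c/g](R))) ∪ π[c](ρ[c/b](ρ[e/d](S)))) → 8

E1 result:
c
1
1
4
E2 result:
c
1
1
3
4
5
6
6
6
Witness: (6,) appears 0× in E1 but 3× in E2.

no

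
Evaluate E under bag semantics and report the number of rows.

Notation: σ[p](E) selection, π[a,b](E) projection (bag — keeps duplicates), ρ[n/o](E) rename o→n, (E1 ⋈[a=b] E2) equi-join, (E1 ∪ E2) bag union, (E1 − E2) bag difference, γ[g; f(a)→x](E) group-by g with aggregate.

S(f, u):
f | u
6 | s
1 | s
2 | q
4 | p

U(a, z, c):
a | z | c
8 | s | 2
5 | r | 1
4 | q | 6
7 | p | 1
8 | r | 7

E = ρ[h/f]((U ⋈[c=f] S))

Stepwise |·|:
  U → 5
  S → 4
  (U ⋈[c=f] S) → 4
  ρ[h/f]((U ⋈[c=f] S)) → 4

|E| = 4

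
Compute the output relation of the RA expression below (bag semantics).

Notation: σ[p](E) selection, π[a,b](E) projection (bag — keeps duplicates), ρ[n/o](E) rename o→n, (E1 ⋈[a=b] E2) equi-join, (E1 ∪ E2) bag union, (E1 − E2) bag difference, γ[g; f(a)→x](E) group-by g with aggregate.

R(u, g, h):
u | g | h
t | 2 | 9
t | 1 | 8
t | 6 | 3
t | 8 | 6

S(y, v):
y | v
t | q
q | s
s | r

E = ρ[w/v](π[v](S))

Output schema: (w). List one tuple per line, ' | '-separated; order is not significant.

Row counts bottom-up:
  S → 3
  π[v](S) → 3
  ρ[w/v](π[v](S)) → 3

== RESULT ==
w
q
r
s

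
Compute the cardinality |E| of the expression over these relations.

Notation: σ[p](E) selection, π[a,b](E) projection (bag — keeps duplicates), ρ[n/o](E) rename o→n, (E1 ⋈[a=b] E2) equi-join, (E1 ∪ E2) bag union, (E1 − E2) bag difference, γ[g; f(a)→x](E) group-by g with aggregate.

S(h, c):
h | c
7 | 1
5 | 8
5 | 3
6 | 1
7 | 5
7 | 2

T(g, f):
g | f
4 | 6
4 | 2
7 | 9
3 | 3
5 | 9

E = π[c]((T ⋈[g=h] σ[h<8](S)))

Subexpression sizes:
  T → 5
  S → 6
  σ[h<8](S) → 6
  (T ⋈[g=h] σ[h<8](S)) → 5
  π[c]((T ⋈[g=h] σ[h<8](S))) → 5

|E| = 5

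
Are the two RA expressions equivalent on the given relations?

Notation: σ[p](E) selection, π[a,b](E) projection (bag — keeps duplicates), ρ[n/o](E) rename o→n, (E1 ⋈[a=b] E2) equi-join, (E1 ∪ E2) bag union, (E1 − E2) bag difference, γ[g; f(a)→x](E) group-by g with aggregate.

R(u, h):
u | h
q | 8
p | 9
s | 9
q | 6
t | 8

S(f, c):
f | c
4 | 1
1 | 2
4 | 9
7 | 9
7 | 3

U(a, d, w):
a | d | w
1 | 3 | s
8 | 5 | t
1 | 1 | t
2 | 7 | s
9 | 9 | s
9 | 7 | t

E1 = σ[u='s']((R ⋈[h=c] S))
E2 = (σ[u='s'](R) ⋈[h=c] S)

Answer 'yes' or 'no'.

E1 subexpression sizes:
  R → 5
  S → 5
  (R ⋈[h=c] S) → 4
  σ[u='s']((R ⋈[h=c] S)) → 2
E2 subexpression sizes:
  R → 5
  σ[u='s'](R) → 1
  S → 5
  (σ[u='s'](R) ⋈[h=c] S) → 2

E1 and E2 produce the same multiset:
u | h | f | c
s | 9 | 4 | 9
s | 9 | 7 | 9

yes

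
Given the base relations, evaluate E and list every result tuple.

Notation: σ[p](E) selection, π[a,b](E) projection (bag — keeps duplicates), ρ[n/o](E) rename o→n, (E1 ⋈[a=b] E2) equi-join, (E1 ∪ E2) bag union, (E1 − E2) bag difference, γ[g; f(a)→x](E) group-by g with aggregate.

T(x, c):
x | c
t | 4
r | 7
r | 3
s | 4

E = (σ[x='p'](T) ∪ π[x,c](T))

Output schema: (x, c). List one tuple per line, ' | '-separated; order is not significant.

Per-node cardinality:
  T → 4
  σ[x='p'](T) → 0
  T → 4
  π[x,c](T) → 4
  (σ[x='p'](T) ∪ π[x,c](T)) → 4

== RESULT ==
x | c
r | 3
r | 7
s | 4
t | 4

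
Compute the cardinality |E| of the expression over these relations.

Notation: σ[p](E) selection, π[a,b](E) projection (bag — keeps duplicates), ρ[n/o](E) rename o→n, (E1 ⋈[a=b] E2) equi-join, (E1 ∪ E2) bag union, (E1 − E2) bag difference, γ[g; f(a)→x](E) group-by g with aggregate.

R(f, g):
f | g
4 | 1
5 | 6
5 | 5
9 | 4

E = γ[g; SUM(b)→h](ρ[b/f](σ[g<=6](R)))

Per-node cardinality:
  R → 4
  σ[g<=6](R) → 4
  ρ[b/f](σ[g<=6](R)) → 4
  γ[g; SUM(b)→h](ρ[b/f](σ[g<=6](R))) → 4

|E| = 4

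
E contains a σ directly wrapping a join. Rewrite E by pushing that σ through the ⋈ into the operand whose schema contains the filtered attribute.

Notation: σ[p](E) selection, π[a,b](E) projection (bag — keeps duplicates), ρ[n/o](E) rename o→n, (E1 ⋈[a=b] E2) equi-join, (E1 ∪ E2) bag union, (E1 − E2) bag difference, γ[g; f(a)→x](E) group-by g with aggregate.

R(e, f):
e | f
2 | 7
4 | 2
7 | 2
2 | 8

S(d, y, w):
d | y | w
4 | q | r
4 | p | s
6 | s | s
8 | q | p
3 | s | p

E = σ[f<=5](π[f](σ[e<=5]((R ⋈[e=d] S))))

σ filters on e, owned by the left side.
E' = σ[f<=5](π[f]((σ[e<=5](R) ⋈[e=d] S)))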